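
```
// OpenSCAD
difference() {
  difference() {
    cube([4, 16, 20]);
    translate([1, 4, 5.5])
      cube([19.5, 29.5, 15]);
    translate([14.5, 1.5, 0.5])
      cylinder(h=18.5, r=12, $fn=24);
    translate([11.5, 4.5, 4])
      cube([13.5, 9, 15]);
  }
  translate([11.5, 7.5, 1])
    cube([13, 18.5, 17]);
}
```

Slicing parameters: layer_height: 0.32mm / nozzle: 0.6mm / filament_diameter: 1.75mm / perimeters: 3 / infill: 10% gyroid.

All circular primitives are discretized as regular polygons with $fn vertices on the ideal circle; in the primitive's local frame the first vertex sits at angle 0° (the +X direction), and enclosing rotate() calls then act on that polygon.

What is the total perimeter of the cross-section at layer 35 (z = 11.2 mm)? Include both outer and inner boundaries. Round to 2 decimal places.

At z = 11.2 mm: the 4×16 cube contributes its full rectangle (perimeter 40.00 mm); the 19.5×29.5 cube at (1, 4) contributes its full rectangle (perimeter 98.00 mm); the r=12 cylinder at (14.5, 1.5) contributes a regular 24-gon of circumradius 12 (perimeter = 2·24·12.000·sin(180°/24) = 75.18 mm); the 13.5×9 cube at (11.5, 4.5) contributes its full rectangle (perimeter 45.00 mm); Taking the first minus the rest: starting from the 4×16 cube, the 19.5×29.5 cube at (1, 4) partially overlaps it — only the 36.00 mm² overlap (of its 575.25 mm²) is removed, clipping the outline; the r=12 cylinder at (14.5, 1.5) partially overlaps it — only the 5.44 mm² overlap (of its 447.24 mm²) is removed, clipping the outline; the 13.5×9 cube at (11.5, 4.5) misses the remaining region (no effect) — boundary = 37.56 mm; the cube at (11.5, 7.5) is present — its section is the full 13×18.5 rectangle (perimeter 63.00 mm); After the difference (first − rest): starting from that combined region, the 13×18.5 cube at (11.5, 7.5) misses the remaining region (no effect) — boundary = 37.56 mm. Overall, the cross-section is a single solid region. Total boundary length (outer) = 37.56 mm.

37.56 mm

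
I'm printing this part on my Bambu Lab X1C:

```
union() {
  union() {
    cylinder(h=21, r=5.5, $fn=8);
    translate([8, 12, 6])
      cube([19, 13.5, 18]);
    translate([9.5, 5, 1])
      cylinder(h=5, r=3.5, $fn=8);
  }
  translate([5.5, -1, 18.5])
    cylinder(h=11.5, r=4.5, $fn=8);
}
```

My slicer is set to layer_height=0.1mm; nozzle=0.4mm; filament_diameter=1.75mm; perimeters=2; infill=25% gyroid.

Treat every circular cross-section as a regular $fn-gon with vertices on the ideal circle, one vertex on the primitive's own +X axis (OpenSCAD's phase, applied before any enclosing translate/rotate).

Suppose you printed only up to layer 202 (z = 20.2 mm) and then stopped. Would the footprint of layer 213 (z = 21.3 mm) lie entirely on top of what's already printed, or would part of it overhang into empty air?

Compare the two slices. At z = 20.2: the cylinder: section is a regular 8-gon, circumradius r=5.5 (area = (8/2)·5.500²·sin(360°/8) = 85.56 mm²); the cube at (8, 12) is present — its section is the full 19×13.5 rectangle (area 256.50 mm²); the cylinder at (9.5, 5) does not reach this height (z outside [1, 6]); Combining (union): the 2 present regions are separate (no shared area or edge), so areas and boundary lengths simply add and each stays a separate island — area = 342.06 mm²; the cylinder at (5.5, -1): section is a regular 8-gon, circumradius r=4.5 (area = (8/2)·4.500²·sin(360°/8) = 57.28 mm²); Taking the union: the regions partially overlap — summed areas 399.34 mm² minus the doubly-counted overlap 20.74 mm² gives 378.59 mm² — area = 378.59 mm². At z = 21.3: the cylinder does not reach this height (z outside [0, 21]); the cube at (8, 12) is present — its section is the full 19×13.5 rectangle (area 256.50 mm²); the cylinder at (9.5, 5) does not reach this height (z outside [1, 6]); Taking the union: only the 19×13.5 cube at (8, 12) is present, so the union is just that shape — area = 256.50 mm²; the r=4.5 cylinder at (5.5, -1) gives a regular 8-gon of circumradius 4.5 (constant along its height) (area = (8/2)·4.500²·sin(360°/8) = 57.28 mm²); Taking the union: the 2 present regions are separate (no shared area or edge), so areas and boundary lengths simply add and each stays a separate island — area = 313.78 mm². Checking containment: the cross-section at z = 21.3 is a subset of the cross-section at z = 20.2.

entirely on top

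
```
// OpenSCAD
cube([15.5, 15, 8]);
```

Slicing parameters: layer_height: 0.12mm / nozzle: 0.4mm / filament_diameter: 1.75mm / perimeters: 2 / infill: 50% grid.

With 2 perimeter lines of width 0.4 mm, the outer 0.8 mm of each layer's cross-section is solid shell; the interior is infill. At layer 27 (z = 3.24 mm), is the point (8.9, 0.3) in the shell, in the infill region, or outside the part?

At z = 3.24 mm: the cube (footprint 15.5×15) is included at this height. Overall, the cross-section is a single solid region. The nearest boundary edge runs (0.00, 0.00)→(15.50, 0.00); distance from the point to it = 0.30 mm. The point is inside the cross-section, 0.30 mm from the nearest boundary — within the 0.8 mm shell band (2 × 0.4).

shell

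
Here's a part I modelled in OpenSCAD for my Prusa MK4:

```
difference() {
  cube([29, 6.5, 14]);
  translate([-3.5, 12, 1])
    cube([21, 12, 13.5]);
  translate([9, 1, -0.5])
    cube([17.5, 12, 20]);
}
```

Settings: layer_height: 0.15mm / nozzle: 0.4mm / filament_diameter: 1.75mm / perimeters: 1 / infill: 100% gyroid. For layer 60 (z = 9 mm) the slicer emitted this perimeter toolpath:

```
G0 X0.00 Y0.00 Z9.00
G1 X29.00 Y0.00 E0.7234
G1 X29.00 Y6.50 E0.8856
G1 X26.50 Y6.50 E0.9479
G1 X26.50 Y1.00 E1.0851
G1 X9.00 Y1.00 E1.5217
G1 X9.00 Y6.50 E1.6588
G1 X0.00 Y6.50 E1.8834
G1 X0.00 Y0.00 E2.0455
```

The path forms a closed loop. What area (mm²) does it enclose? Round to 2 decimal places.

92.25 mm²

Apply the shoelace formula to the sequence of (X, Y) vertices; enclosed area = 92.25 mm².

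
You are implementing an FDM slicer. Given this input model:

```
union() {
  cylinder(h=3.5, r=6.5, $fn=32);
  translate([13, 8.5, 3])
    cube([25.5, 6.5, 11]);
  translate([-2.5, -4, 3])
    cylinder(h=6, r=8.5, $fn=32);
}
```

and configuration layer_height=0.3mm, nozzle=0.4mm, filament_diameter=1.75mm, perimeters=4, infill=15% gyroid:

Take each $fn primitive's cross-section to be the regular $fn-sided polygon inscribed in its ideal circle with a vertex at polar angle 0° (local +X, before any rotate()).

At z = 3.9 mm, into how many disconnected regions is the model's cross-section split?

At z = 3.9 mm: the cylinder is absent (z outside [0, 3.5]); the cube at (13, 8.5) is present — its section is the full 25.5×6.5 rectangle; the cylinder at (-2.5, -4): section is a regular 32-gon, circumradius r=8.5; Combining (union): the 2 present regions are separate (no shared area or edge), so areas and boundary lengths simply add and each stays a separate island — 2 connected regions. The result has 2 disconnected regions.

2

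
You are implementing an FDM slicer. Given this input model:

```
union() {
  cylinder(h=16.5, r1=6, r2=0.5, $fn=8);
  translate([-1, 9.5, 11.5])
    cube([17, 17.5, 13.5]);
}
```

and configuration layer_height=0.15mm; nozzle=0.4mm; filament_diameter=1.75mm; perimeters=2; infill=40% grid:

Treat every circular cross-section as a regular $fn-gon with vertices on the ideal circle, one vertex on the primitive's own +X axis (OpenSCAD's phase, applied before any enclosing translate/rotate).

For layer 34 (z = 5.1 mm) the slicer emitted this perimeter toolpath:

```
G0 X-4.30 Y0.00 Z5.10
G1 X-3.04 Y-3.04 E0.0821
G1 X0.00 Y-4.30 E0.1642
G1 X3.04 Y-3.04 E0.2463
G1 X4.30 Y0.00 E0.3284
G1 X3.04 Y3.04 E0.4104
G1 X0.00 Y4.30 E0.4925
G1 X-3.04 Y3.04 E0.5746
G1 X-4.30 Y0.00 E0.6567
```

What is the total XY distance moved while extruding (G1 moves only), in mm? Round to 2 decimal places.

26.33 mm

Sum the Euclidean lengths of each G1 segment: total = 26.33 mm.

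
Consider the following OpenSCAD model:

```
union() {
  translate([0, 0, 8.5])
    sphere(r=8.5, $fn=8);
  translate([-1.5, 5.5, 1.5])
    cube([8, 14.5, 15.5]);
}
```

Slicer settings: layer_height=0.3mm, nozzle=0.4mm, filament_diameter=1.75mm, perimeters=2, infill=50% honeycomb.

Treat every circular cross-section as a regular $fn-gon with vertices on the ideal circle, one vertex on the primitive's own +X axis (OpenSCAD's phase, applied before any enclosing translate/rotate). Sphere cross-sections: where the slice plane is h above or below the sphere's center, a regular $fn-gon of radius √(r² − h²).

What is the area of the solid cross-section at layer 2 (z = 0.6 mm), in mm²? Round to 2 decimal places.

At z = 0.6 mm: the sphere: section is a regular 8-gon, circumradius = √(r²−h²) = √(8.5²−7.9²) = 3.137 (area = (8/2)·3.137²·sin(360°/8) = 27.83 mm²); the cube at (-1.5, 5.5) is not intersected at this z (z outside [1.5, 17]); Combining (union): only the r=8.5 sphere is present, so the union is just that shape — area = 27.83 mm². Overall, the cross-section is a single solid region. Net area = 27.83 mm².

27.83 mm²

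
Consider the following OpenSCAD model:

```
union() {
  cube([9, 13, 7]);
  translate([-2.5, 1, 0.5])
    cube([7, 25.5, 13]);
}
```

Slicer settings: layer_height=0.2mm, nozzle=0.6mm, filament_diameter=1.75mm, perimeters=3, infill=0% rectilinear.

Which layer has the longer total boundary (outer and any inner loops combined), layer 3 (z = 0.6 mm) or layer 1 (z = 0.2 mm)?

layer 3 (z = 0.6 mm)

Layer 3 (z = 0.6): the cube is present — its section is the full 9×13 rectangle (perimeter 44.00 mm); the cube at (-2.5, 1) is present — its section is the full 7×25.5 rectangle (perimeter 65.00 mm); Combining (union): the regions partially overlap (shared area 54.00 mm²), so the edge portions inside another operand are dropped and the merged outline is re-measured after clipping — boundary = 76.00 mm. So its perimeter = 76.00 mm. Layer 1 (z = 0.2): the cube (footprint 9×13) is included at this height (perimeter 44.00 mm); the cube at (-2.5, 1) does not reach this height (z outside [0.5, 13.5]); Combining (union): only the 9×13 cube is present, so the union is just that shape — boundary = 44.00 mm. So its perimeter = 44.00 mm. Layer 3 is larger (76.00 vs 44.00 mm).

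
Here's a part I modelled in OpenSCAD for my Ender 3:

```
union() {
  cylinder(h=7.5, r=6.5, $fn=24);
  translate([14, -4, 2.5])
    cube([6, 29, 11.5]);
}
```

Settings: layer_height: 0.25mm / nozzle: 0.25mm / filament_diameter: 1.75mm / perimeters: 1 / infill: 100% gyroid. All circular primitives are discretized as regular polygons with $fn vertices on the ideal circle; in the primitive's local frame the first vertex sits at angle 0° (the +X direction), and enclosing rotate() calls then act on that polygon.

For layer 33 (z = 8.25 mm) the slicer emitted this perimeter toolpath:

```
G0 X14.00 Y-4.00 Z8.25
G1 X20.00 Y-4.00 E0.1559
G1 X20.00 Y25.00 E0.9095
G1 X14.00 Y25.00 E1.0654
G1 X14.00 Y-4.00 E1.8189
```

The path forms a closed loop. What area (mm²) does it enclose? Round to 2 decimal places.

174.00 mm²

Apply the shoelace formula to the sequence of (X, Y) vertices; enclosed area = 174.00 mm².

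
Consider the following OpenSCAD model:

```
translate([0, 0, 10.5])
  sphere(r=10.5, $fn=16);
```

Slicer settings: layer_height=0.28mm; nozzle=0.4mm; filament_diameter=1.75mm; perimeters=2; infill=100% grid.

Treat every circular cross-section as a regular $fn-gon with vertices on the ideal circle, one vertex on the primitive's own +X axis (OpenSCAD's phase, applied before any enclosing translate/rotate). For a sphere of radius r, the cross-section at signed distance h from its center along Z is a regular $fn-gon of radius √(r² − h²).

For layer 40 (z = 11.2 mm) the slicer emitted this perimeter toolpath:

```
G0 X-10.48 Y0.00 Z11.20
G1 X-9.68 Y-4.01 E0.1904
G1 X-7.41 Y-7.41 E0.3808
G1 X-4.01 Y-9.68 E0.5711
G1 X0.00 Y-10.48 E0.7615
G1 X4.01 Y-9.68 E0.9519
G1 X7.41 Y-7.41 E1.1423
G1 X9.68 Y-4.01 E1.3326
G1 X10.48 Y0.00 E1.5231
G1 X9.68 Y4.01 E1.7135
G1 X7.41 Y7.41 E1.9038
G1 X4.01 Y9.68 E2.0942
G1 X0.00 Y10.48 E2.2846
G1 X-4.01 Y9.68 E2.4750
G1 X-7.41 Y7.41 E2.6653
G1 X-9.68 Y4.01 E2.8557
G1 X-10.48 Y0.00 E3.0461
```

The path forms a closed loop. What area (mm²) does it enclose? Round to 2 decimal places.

336.16 mm²

Apply the shoelace formula to the sequence of (X, Y) vertices; enclosed area = 336.16 mm².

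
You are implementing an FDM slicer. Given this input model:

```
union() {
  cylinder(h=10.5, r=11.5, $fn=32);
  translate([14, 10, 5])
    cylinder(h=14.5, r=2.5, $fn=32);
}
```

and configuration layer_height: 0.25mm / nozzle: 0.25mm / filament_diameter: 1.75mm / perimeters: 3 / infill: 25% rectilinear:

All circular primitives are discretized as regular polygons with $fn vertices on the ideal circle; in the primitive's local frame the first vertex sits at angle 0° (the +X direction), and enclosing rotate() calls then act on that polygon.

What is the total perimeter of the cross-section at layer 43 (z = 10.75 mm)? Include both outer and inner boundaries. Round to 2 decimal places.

At z = 10.75 mm: the cylinder is absent (z outside [0, 10.5]); the r=2.5 cylinder at (14, 10) contributes a regular 32-gon of circumradius 2.5 (perimeter = 2·32·2.500·sin(180°/32) = 15.68 mm); Combining (union): only the r=2.5 cylinder at (14, 10) is present, so the union is just that shape — boundary = 15.68 mm. Overall, the cross-section is a single solid region. Total boundary length (outer) = 15.68 mm.

15.68 mm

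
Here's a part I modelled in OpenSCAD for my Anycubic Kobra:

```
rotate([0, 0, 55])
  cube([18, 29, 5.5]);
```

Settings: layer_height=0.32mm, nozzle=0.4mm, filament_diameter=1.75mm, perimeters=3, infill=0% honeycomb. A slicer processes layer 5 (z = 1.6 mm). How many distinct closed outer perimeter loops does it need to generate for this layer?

1

At z = 1.6 mm: the 18×29 cube contributes its full rectangle; (rotated 55° about Z; rotation is an isometry so areas/perimeters/island counts are preserved). The result has 1 disconnected region.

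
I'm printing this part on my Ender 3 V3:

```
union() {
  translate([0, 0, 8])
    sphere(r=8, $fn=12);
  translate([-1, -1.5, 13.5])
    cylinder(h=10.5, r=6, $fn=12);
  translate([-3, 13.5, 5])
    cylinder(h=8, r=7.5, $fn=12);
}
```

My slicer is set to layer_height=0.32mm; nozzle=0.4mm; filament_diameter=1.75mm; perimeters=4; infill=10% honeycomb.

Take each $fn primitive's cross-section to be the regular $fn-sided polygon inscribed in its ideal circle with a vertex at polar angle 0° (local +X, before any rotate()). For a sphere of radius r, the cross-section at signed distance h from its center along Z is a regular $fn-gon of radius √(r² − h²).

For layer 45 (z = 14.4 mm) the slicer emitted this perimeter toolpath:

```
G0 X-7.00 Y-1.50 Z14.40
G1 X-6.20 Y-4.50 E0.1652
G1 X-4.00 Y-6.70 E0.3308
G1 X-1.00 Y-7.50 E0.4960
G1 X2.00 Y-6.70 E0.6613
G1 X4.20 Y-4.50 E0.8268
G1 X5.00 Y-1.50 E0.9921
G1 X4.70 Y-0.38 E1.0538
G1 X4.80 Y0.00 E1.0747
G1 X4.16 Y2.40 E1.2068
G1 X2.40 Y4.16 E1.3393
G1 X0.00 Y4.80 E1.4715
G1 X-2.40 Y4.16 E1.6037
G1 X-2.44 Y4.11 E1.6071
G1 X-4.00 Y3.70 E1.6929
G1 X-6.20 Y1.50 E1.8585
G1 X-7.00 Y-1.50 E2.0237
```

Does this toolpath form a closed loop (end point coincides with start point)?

yes

Start point (G0): (-7.00, -1.50). End point (last G1): the path returns to the start — closed.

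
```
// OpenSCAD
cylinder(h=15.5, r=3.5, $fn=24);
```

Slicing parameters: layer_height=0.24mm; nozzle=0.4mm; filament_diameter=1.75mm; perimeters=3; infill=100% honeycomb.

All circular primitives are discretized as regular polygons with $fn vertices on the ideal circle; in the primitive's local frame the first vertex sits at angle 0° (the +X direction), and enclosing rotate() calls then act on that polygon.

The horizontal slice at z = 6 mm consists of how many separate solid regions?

1

At z = 6 mm: the cylinder: section is a regular 24-gon, circumradius r=3.5. The result has 1 disconnected region.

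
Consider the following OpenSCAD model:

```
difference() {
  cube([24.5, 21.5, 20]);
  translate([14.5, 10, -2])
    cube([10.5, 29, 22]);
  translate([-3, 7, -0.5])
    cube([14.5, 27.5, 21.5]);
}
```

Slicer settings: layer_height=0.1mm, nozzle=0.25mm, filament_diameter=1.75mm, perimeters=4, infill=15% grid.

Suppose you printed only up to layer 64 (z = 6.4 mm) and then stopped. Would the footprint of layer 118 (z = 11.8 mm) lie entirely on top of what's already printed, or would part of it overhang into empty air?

entirely on top

Compare the two slices. At z = 6.4: the cube (footprint 24.5×21.5) is included at this height (area 526.75 mm²); the cube at (14.5, 10) (footprint 10.5×29) is included at this height (area 304.50 mm²); the cube at (-3, 7) is present — its section is the full 14.5×27.5 rectangle (area 398.75 mm²); Subtracting the remaining from the first: starting from the 24.5×21.5 cube (526.75 mm²), the 10.5×29 cube at (14.5, 10) partially overlaps it — only the 115.00 mm² overlap (of its 304.50 mm²) is removed, clipping the outline; the 14.5×27.5 cube at (-3, 7) partially overlaps it — only the 166.75 mm² overlap (of its 398.75 mm²) is removed, clipping the outline — area = 245.00 mm². At z = 11.8: the cube (footprint 24.5×21.5) is included at this height (area 526.75 mm²); the cube at (14.5, 10) is present — its section is the full 10.5×29 rectangle (area 304.50 mm²); the cube at (-3, 7) is present — its section is the full 14.5×27.5 rectangle (area 398.75 mm²); Subtracting the remaining from the first: starting from the 24.5×21.5 cube (526.75 mm²), the 10.5×29 cube at (14.5, 10) partially overlaps it — only the 115.00 mm² overlap (of its 304.50 mm²) is removed, clipping the outline; the 14.5×27.5 cube at (-3, 7) partially overlaps it — only the 166.75 mm² overlap (of its 398.75 mm²) is removed, clipping the outline — area = 245.00 mm². Checking containment: the cross-section at z = 11.8 is a subset of the cross-section at z = 6.4.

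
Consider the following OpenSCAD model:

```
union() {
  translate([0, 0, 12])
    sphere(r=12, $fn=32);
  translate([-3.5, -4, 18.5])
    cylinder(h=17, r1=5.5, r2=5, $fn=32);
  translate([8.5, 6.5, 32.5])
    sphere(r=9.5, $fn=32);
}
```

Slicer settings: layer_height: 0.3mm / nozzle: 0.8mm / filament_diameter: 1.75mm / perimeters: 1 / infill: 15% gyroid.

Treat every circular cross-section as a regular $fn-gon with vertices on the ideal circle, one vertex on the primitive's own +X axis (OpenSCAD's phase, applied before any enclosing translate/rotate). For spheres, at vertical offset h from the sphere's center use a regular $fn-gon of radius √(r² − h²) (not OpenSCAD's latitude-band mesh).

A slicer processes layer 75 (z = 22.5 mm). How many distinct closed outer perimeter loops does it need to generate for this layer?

At z = 22.5 mm: the r=12 sphere contributes a regular 32-gon of circumradius √(12²−10.5²) = 5.809; the cone at (-3.5, -4) (r1=5.5→r2=5) has section circumradius 5.382 here — a regular 32-gon; the sphere at (8.5, 6.5) is not intersected at this z (|z−center|=10.000 > r=9.5); Taking the union: the regions partially overlap (shared area 40.71 mm²), so overlapping operands fuse into one piece — 1 connected region. The result has 1 disconnected region.

1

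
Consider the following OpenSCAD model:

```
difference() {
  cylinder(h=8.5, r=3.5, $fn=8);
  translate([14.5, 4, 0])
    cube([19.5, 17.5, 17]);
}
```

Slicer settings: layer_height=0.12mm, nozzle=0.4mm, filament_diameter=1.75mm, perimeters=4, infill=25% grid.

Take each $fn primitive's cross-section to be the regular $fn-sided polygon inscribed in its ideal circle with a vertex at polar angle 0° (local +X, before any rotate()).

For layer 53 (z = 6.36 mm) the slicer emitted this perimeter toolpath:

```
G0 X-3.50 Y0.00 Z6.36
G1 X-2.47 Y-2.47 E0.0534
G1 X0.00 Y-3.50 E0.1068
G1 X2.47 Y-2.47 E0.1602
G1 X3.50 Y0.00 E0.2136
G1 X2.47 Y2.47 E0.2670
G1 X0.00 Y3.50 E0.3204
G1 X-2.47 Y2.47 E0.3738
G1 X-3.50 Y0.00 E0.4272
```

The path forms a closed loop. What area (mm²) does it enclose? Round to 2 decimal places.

34.58 mm²

Apply the shoelace formula to the sequence of (X, Y) vertices; enclosed area = 34.58 mm².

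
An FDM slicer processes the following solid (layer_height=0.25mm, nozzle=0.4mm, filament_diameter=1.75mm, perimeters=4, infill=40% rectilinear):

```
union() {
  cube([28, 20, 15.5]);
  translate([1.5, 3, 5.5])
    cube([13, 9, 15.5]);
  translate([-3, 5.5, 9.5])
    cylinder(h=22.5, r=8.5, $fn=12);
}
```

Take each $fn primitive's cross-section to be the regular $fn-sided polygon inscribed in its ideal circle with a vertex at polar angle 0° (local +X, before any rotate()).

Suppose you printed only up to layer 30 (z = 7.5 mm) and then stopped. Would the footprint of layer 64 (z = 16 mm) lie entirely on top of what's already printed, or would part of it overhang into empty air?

part overhangs

Compare the two slices. At z = 7.5: the cube (footprint 28×20) is included at this height (area 560.00 mm²); the 13×9 cube at (1.5, 3) contributes its full rectangle (area 117.00 mm²); the cylinder at (-3, 5.5) is absent (z outside [9.5, 32]); Combining (union): the 13×9 cube at (1.5, 3) lies entirely inside the 28×20 cube, so the union is just the 28×20 cube — area = 560.00 mm². At z = 16: the cube is not intersected at this z (z outside [0, 15.5]); the 13×9 cube at (1.5, 3) contributes its full rectangle (area 117.00 mm²); the r=8.5 cylinder at (-3, 5.5) gives a regular 12-gon of circumradius 8.5 (constant along its height) (area = (12/2)·8.500²·sin(360°/12) = 216.75 mm²); Combining (union): the regions partially overlap — summed areas 333.75 mm² minus the doubly-counted overlap 27.65 mm² gives 306.10 mm² — area = 306.10 mm². Checking containment: at z = 16 the cross-section extends beyond the z = 7.5 cross-section by about 161.23 mm².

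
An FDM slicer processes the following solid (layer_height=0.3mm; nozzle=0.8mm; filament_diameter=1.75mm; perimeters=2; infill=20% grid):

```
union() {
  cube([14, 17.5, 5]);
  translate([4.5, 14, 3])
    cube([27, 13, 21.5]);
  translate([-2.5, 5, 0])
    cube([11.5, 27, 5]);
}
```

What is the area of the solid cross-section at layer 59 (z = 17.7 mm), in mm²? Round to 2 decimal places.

351.00 mm²

At z = 17.7 mm: the cube is not intersected at this z (z outside [0, 5]); the cube at (4.5, 14) is present — its section is the full 27×13 rectangle (area 351.00 mm²); the cube at (-2.5, 5) does not reach this height (z outside [0, 5]); Combining (union): only the 27×13 cube at (4.5, 14) is present, so the union is just that shape — area = 351.00 mm². Overall, the cross-section is a single solid region. Net area = 351.00 mm².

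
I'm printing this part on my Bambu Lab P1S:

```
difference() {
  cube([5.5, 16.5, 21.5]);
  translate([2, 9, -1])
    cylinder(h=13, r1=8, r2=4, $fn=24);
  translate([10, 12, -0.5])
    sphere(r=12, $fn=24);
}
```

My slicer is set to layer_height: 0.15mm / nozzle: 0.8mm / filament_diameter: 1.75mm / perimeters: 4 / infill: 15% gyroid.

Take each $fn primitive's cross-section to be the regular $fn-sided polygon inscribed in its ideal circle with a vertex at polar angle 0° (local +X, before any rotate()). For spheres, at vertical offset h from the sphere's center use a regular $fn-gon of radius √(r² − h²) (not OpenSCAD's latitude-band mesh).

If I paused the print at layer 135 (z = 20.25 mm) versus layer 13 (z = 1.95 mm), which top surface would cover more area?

Layer 135 (z = 20.25): the 5.5×16.5 cube contributes its full rectangle (area 90.75 mm²); the cone at (2, 9) is not intersected at this z (z outside [-1, 12]); the sphere at (10, 12) is not intersected at this z (|z−center|=20.750 > r=12); Taking the first minus the rest: none of the subtracted shapes is present at this height, so the 5.5×16.5 cube is unchanged — area = 90.75 mm². So its area = 90.75 mm². Layer 13 (z = 1.95): the 5.5×16.5 cube contributes its full rectangle (area 90.75 mm²); the cone at (2, 9) (r1=8→r2=4) has section circumradius 7.092 here — a regular 24-gon (area = (24/2)·7.092²·sin(360°/24) = 156.23 mm²); the sphere at (10, 12): section is a regular 24-gon, circumradius = √(r²−h²) = √(12²−2.45²) = 11.747 (area = (24/2)·11.747²·sin(360°/24) = 428.60 mm²); After the difference (first − rest): starting from the 5.5×16.5 cube (90.75 mm²), the cone at (2, 9) partially overlaps it — only the 75.09 mm² overlap (of its 156.23 mm²) is removed, clipping the outline; the r=12 sphere at (10, 12) partially overlaps it — only the 5.18 mm² overlap (of its 428.60 mm²) is removed, clipping the outline — area = 10.48 mm². So its area = 10.48 mm². Layer 135 is larger (90.75 vs 10.48 mm²).

layer 135 (z = 20.25 mm)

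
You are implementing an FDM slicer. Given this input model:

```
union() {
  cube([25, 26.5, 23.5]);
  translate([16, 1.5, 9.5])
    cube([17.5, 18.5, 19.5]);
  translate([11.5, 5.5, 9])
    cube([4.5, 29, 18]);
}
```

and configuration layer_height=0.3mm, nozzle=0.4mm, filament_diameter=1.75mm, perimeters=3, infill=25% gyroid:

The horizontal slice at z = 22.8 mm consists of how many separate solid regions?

At z = 22.8 mm: the cube (footprint 25×26.5) is included at this height; the cube at (16, 1.5) (footprint 17.5×18.5) is included at this height; the cube at (11.5, 5.5) (footprint 4.5×29) is included at this height; Merging all regions: the regions partially overlap (shared area 261.00 mm²), so overlapping operands fuse into one piece — 1 connected region. The result has 1 disconnected region.

1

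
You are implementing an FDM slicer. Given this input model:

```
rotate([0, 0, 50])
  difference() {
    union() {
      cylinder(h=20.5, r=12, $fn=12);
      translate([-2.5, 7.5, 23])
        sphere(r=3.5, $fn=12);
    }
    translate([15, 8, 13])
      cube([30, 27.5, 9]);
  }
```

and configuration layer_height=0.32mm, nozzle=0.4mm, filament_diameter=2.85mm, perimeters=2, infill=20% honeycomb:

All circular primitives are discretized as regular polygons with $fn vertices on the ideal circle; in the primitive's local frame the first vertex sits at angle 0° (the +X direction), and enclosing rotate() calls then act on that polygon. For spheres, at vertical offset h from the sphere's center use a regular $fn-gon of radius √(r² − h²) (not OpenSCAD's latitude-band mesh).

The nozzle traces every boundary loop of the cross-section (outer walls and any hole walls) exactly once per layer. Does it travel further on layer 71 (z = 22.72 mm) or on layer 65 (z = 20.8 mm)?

Layer 71 (z = 22.72): the cylinder is absent (z outside [0, 20.5]); the r=3.5 sphere at (-2.5, 7.5) slices to a regular 12-gon of circumradius 3.489 (√(r²−h²) with h=0.28 from center) (perimeter = 2·12·3.489·sin(180°/12) = 21.67 mm); Combining (union): only the r=3.5 sphere at (-2.5, 7.5) is present, so the union is just that shape — boundary = 21.67 mm; the cube at (15, 8) does not reach this height (z outside [13, 22]); Taking the first minus the rest: none of the subtracted shapes is present at this height, so that combined region is unchanged — boundary = 21.67 mm; (whole slice rotated 50° about Z — lengths, areas and connectivity unchanged). So its perimeter = 21.67 mm. Layer 65 (z = 20.8): the cylinder is not intersected at this z (z outside [0, 20.5]); the sphere at (-2.5, 7.5): section is a regular 12-gon, circumradius = √(r²−h²) = √(3.5²−2.2²) = 2.722 (perimeter = 2·12·2.722·sin(180°/12) = 16.91 mm); Taking the union: only the r=3.5 sphere at (-2.5, 7.5) is present, so the union is just that shape — boundary = 16.91 mm; the cube at (15, 8) is present — its section is the full 30×27.5 rectangle (perimeter 115.00 mm); Taking the first minus the rest: starting from that combined region, the 30×27.5 cube at (15, 8) misses the remaining region (no effect) — boundary = 16.91 mm; (rotated 50° about Z; rotation is an isometry so areas/perimeters/island counts are preserved). So its perimeter = 16.91 mm. Layer 71 is larger (21.67 vs 16.91 mm).

layer 71 (z = 22.72 mm)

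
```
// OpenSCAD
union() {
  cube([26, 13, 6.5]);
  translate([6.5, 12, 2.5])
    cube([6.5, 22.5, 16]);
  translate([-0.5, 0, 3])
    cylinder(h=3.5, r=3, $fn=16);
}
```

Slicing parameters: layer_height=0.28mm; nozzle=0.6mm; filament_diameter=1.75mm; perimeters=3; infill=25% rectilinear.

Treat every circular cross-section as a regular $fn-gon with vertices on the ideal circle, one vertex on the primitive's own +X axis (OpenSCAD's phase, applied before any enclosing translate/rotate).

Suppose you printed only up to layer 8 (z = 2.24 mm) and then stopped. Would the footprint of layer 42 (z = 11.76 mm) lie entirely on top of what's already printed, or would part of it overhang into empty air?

part overhangs

Compare the two slices. At z = 2.24: the cube (footprint 26×13) is included at this height (area 338.00 mm²); the cube at (6.5, 12) is not intersected at this z (z outside [2.5, 18.5]); the cylinder at (-0.5, 0) does not reach this height (z outside [3, 6.5]); Taking the union: only the 26×13 cube is present, so the union is just that shape — area = 338.00 mm². At z = 11.76: the cube does not reach this height (z outside [0, 6.5]); the cube at (6.5, 12) (footprint 6.5×22.5) is included at this height (area 146.25 mm²); the cylinder at (-0.5, 0) does not reach this height (z outside [3, 6.5]); Merging all regions: only the 6.5×22.5 cube at (6.5, 12) is present, so the union is just that shape — area = 146.25 mm². Checking containment: at z = 11.76 the cross-section extends beyond the z = 2.24 cross-section by about 139.75 mm².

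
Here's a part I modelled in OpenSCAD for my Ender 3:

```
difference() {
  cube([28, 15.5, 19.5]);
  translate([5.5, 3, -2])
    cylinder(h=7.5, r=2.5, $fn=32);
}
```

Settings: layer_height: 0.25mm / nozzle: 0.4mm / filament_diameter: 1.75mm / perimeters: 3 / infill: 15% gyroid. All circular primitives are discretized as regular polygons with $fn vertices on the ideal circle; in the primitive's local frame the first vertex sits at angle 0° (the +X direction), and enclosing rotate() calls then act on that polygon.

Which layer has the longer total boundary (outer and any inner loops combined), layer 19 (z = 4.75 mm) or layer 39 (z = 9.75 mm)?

Layer 19 (z = 4.75): the cube (footprint 28×15.5) is included at this height (perimeter 87.00 mm); the cylinder at (5.5, 3): section is a regular 32-gon, circumradius r=2.5 (perimeter = 2·32·2.500·sin(180°/32) = 15.68 mm); Taking the first minus the rest: starting from the 28×15.5 cube, the r=2.5 cylinder at (5.5, 3) lies wholly inside it (removes its full 19.51 mm² and its 15.68 mm outline becomes a hole wall) — boundary (outer + 1 inner loop) = 102.68 mm. So its perimeter = 102.68 mm. Layer 39 (z = 9.75): the cube (footprint 28×15.5) is included at this height (perimeter 87.00 mm); the cylinder at (5.5, 3) is not intersected at this z (z outside [-2, 5.5]); Taking the first minus the rest: none of the subtracted shapes is present at this height, so the 28×15.5 cube is unchanged — boundary = 87.00 mm. So its perimeter = 87.00 mm. Layer 19 is larger (102.68 vs 87.00 mm).

layer 19 (z = 4.75 mm)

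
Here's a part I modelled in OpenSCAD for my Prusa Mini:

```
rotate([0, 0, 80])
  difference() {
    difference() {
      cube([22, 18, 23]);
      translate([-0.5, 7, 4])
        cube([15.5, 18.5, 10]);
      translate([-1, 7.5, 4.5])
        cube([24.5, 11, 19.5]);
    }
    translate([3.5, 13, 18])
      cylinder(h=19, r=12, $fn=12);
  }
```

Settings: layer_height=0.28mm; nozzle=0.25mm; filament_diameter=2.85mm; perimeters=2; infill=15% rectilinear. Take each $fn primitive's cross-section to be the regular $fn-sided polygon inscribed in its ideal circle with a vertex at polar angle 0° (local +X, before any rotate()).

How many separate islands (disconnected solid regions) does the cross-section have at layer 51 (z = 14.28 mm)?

At z = 14.28 mm: the cube is present — its section is the full 22×18 rectangle; the cube at (-0.5, 7) is not intersected at this z (z outside [4, 14]); the cube at (-1, 7.5) (footprint 24.5×11) is included at this height; Subtracting the remaining from the first: starting from the 22×18 cube, the 24.5×11 cube at (-1, 7.5) partially overlaps it — only the 231.00 mm² overlap (of its 269.50 mm²) is removed, clipping the outline — 1 connected region; the cylinder at (3.5, 13) does not reach this height (z outside [18, 37]); After the difference (first − rest): none of the subtracted shapes is present at this height, so that combined region is unchanged — 1 connected region; (rotated 80° about Z; rotation is an isometry so areas/perimeters/island counts are preserved). Overall, the cross-section is a single solid region. Island count = 1.

1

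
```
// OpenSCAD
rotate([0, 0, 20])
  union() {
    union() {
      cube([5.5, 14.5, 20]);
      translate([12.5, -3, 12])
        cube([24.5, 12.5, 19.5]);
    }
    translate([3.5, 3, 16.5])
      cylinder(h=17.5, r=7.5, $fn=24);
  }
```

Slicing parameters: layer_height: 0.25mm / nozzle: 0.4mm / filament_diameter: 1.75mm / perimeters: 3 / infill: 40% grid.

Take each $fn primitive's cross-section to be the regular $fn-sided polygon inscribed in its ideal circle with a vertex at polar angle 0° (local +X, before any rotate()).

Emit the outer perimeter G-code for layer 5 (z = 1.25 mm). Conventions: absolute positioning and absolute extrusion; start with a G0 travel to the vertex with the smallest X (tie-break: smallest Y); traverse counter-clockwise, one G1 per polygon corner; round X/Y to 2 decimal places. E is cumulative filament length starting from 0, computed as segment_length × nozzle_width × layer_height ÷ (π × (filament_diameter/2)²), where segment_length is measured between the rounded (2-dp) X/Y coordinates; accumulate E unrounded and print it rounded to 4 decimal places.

G0 X-4.96 Y13.63 Z1.25
G1 X0.00 Y0.00 E0.6030
G1 X5.17 Y1.88 E0.8317
G1 X0.21 Y15.51 E1.4348
G1 X-4.96 Y13.63 E1.6635

At z = 1.25 mm: the cube is present — its section is the full 5.5×14.5 rectangle; the cube at (12.5, -3) does not reach this height (z outside [12, 31.5]); Combining (union): only the 5.5×14.5 cube is present, so the union is just that shape — 1 connected region; the cylinder at (3.5, 3) is not intersected at this z (z outside [16.5, 34]); Merging all regions: only that combined region is present, so the union is just that shape — 1 connected region; (rotated 20° about Z; rotation is an isometry so areas/perimeters/island counts are preserved). The outline is a single polygon with 4 vertices. Extrusion per mm of travel: 0.4 × 0.25 / (π × 0.875²) = 0.041575. Accumulating E over each segment gives final E = 1.6635.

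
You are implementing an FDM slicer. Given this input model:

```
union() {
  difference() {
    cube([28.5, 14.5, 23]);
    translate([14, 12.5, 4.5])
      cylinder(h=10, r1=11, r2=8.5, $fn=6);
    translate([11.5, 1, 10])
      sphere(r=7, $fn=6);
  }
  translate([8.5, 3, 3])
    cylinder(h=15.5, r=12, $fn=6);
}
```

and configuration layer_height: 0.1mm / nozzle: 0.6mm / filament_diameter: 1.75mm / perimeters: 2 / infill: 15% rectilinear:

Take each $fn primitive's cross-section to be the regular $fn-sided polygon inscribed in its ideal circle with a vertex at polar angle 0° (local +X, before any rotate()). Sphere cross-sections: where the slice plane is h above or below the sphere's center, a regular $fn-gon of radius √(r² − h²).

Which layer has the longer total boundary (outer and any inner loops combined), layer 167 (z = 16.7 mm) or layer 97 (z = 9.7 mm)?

layer 97 (z = 9.7 mm)

Layer 167 (z = 16.7): the cube is present — its section is the full 28.5×14.5 rectangle (perimeter 86.00 mm); the cone at (14, 12.5) does not reach this height (z outside [4.5, 14.5]); the sphere at (11.5, 1): section is a regular 6-gon, circumradius = √(r²−h²) = √(7²−6.7²) = 2.027 (perimeter = 2·6·2.027·sin(180°/6) = 12.16 mm); Taking the first minus the rest: starting from the 28.5×14.5 cube, the r=7 sphere at (11.5, 1) partially overlaps it — only the 8.82 mm² overlap (of its 10.68 mm²) is removed, clipping the outline — boundary = 91.49 mm; the r=12 cylinder at (8.5, 3) gives a regular 6-gon of circumradius 12 (constant along its height) (perimeter = 2·6·12.000·sin(180°/6) = 72.00 mm); Merging all regions: the regions partially overlap (shared area 226.54 mm²), so the edge portions inside another operand are dropped and the merged outline is re-measured after clipping — boundary = 97.71 mm. So its perimeter = 97.71 mm. Layer 97 (z = 9.7): the cube is present — its section is the full 28.5×14.5 rectangle (perimeter 86.00 mm); the cone at (14, 12.5) contributes a regular 6-gon of circumradius 9.700 (interpolated between r1=11 and r2=8.5 at t=0.520) (perimeter = 2·6·9.700·sin(180°/6) = 58.20 mm); the sphere at (11.5, 1): section is a regular 6-gon, circumradius = √(r²−h²) = √(7²−0.3²) = 6.994 (perimeter = 2·6·6.994·sin(180°/6) = 41.96 mm); After the difference (first − rest): starting from the 28.5×14.5 cube, the cone at (14, 12.5) partially overlaps it — only the 158.72 mm² overlap (of its 244.45 mm²) is removed, clipping the outline; the r=7 sphere at (11.5, 1) partially overlaps it — only the 54.74 mm² overlap (of its 127.07 mm²) is removed, clipping the outline — boundary = 91.71 mm; the r=12 cylinder at (8.5, 3) contributes a regular 6-gon of circumradius 12 (perimeter = 2·6·12.000·sin(180°/6) = 72.00 mm); Taking the union: the regions partially overlap (shared area 81.94 mm²), so the edge portions inside another operand are dropped and the merged outline is re-measured after clipping — boundary = 112.29 mm. So its perimeter = 112.29 mm. Layer 97 is larger (112.29 vs 97.71 mm).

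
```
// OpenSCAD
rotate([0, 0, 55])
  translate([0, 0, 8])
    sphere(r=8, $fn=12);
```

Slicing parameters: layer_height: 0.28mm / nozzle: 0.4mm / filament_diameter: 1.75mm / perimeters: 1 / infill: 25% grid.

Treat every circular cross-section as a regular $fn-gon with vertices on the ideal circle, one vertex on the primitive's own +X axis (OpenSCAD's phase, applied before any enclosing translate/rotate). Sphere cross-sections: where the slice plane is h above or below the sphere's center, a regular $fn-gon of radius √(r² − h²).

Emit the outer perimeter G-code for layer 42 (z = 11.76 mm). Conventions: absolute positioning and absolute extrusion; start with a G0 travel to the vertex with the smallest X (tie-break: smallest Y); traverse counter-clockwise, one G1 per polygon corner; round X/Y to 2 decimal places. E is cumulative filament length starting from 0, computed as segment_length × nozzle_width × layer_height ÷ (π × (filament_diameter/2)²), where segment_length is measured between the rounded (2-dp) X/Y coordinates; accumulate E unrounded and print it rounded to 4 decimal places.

At z = 11.76 mm: the r=8 sphere contributes a regular 12-gon of circumradius √(8²−3.76²) = 7.061; (rotated 55° about Z; rotation is an isometry so areas/perimeters/island counts are preserved). The outline is a single polygon with 12 vertices. Extrusion per mm of travel: 0.4 × 0.28 / (π × 0.875²) = 0.046564. Accumulating E over each segment gives final E = 2.0415.

G0 X-7.03 Y0.62 Z11.76
G1 X-6.40 Y-2.98 E0.1702
G1 X-4.05 Y-5.78 E0.3404
G1 X-0.62 Y-7.03 E0.5104
G1 X2.98 Y-6.40 E0.6806
G1 X5.78 Y-4.05 E0.8508
G1 X7.03 Y-0.62 E1.0208
G1 X6.40 Y2.98 E1.1909
G1 X4.05 Y5.78 E1.3612
G1 X0.62 Y7.03 E1.5312
G1 X-2.98 Y6.40 E1.7013
G1 X-5.78 Y4.05 E1.8715
G1 X-7.03 Y0.62 E2.0415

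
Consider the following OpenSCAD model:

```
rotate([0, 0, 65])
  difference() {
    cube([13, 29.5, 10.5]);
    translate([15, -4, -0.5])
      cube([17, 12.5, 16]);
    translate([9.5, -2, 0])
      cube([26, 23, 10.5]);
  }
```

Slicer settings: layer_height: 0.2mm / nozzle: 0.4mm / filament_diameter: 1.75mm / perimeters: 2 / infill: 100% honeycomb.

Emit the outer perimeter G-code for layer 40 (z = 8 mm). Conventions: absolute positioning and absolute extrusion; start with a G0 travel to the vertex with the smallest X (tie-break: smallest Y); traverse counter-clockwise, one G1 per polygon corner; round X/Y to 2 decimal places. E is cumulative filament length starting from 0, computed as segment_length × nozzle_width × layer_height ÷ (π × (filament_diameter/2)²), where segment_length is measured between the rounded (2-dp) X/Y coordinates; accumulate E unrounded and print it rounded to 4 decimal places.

At z = 8 mm: the cube (footprint 13×29.5) is included at this height; the cube at (15, -4) (footprint 17×12.5) is included at this height; the cube at (9.5, -2) (footprint 26×23) is included at this height; After the difference (first − rest): starting from the 13×29.5 cube, the 17×12.5 cube at (15, -4) misses the remaining region (no effect); the 26×23 cube at (9.5, -2) partially overlaps it — only the 73.50 mm² overlap (of its 598.00 mm²) is removed, clipping the outline — 1 connected region; (rotated 65° about Z; rotation is an isometry so areas/perimeters/island counts are preserved). The outline is a single polygon with 6 vertices. Extrusion per mm of travel: 0.4 × 0.2 / (π × 0.875²) = 0.033260. Accumulating E over each segment gives final E = 2.8272.

G0 X-26.74 Y12.47 Z8.00
G1 X0.00 Y0.00 E0.9813
G1 X4.01 Y8.61 E1.2972
G1 X-15.02 Y17.48 E1.9956
G1 X-13.54 Y20.66 E2.1122
G1 X-21.24 Y24.25 E2.3948
G1 X-26.74 Y12.47 E2.8272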